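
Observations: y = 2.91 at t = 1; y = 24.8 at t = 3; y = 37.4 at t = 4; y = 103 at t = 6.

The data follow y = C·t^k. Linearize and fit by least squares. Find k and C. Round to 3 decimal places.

k = 1.953, C = 2.846

With ln yᵢ as the transformed response and ln tᵢ as the regressor:
Σln t = 4.2767, Σ(ln t)² = 6.3392, Σln y = 12.5354, Σln t·ln y = 16.8525.
Equations: 6.3392·k + 4.2767·ln C = 16.8525;  4.2767·k + 4·ln C = 12.5354.
Solving (det = 7.0668): k = 1.95284, ln C = 1.04594, so C = exp(1.04594) = 2.84608.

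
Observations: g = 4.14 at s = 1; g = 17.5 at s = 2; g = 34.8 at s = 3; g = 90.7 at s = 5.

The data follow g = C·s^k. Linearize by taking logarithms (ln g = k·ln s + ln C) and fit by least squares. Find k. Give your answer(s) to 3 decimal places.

k = 1.909

Linearized form: ln g = k·ln s + ln C. From the 4 transformed points,
Σln s = 3.4012, Σ(ln s)² = 4.2777, Σln g = 12.3401, Σln s·ln g = 13.1382.
Normal system: [[4.2777, 3.4012]; [3.4012, 4]]·[k, ln C]ᵀ = [13.1382, 12.3401]ᵀ.
Solving (det = 5.5426): k = 1.90917, ln C = 1.46165.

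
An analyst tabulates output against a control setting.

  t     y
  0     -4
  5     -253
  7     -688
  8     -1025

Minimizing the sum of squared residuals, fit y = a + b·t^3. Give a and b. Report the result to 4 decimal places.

From the data, Σ1 = 4, Σt^3 = 980, Σt^3·t^3 = 395418.
Right-hand side: Σy = -1970, Σt^3·y = -792409.
Normal equations: [[4, 980]; [980, 395418]]·[a, b]ᵀ = [-1970, -792409]ᵀ.
Determinant 4·395418 − 980² = 621272.
a = ((-1970)·395418 − 980·(-792409))/621272 = -301580/77659; b = (4·(-792409) − 980·(-1970))/621272 = -309759/155318.

a = -3.8834, b = -1.9944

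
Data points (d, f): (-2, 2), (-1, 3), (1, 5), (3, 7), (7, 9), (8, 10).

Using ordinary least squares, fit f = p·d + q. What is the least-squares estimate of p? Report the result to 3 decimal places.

With design matrix M, MᵀM = [[128, 16]; [16, 6]] and Mᵀf = [162, 36]ᵀ.
Eliminating q: 6·(row 1) − 16·(row 2) gives 512·p = 6·162 − 16·36 = 396, so p = 99/128.
Then q = (36 − 16·(99/128))/6 = 63/16.

p = 0.773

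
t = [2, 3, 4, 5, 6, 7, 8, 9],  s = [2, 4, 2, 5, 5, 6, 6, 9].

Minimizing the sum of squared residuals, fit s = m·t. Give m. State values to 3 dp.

From the data, Σt·t = 284.
And Σt·s = 250.
So AᵀA·[m]ᵀ = Aᵀs: [[284]]·[m]ᵀ = [250]ᵀ.
Hence m = 250 / 284 ≈ 0.880282.

m = 0.880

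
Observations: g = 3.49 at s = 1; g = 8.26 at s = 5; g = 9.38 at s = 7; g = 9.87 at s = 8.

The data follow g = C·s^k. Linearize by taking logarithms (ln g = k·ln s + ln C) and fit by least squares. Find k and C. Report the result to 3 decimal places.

Taking logs, ln g = k·ln s + ln C, so regress ln g on ln s.
AᵀA = [[10.7009, 5.6348]; [5.6348, 4]], rhs = [12.5152, 7.8894]ᵀ  (here Σln s = 5.6348, Σ(ln s)² = 10.7009, Σln g = 7.8894, Σln s·ln g = 12.5152).
Solving (det = 11.0529): k = 0.50715, ln C = 1.25793, so C = exp(1.25793) = 3.51812.

k = 0.507, C = 3.518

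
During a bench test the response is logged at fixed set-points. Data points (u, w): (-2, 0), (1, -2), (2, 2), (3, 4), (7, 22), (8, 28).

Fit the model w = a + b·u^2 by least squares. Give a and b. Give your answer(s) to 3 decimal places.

Sums needed: Σ1 = 6, Σu^2 = 131, Σu^2·u^2 = 6611.
For Mᵀw: Σw = 54, Σu^2·w = 2912.
Δ = 6·6611 − 131² = 22505.
a = (54·6611 − 131·2912)/22505 = -24478/22505; b = (6·2912 − 131·54)/22505 = 10398/22505.

a = -1.088, b = 0.462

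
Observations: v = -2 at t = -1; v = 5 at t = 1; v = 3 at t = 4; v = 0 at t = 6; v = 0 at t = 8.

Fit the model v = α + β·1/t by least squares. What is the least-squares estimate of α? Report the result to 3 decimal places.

Sums needed: Σ1 = 5, Σ1/t = 13/24, Σ1/t·1/t = 1213/576.
For Aᵀv: Σv = 6, Σ1/t·v = 31/4.
Normal equations: [[5, 13/24]; [13/24, 1213/576]]·[α, β]ᵀ = [6, 31/4]ᵀ.
Eliminating β: (1213/576)·(row 1) − (13/24)·(row 2) gives (737/72)·α = (1213/576)·6 − (13/24)·(31/4) = 135/16, so α = 1215/1474.
Then β = ((31/4) − (13/24)·(1215/1474))/(1213/576) = 2556/737.

α = 0.824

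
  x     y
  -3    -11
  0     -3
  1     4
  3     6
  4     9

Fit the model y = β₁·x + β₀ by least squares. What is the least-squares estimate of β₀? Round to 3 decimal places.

AᵀA·[β₁, β₀]ᵀ = Aᵀy reads: 35·β₁ + 5·β₀ = 91;  5·β₁ + 5·β₀ = 5.
(Σx·x = 35, Σx = 5, Σ1 = 5, Σx·y = 91, Σy = 5.)
det = 35·5 − 5² = 150.
β₁ = (91·5 − 5·5)/150 = 43/15; β₀ = (35·5 − 5·91)/150 = -28/15.

β₀ = -1.867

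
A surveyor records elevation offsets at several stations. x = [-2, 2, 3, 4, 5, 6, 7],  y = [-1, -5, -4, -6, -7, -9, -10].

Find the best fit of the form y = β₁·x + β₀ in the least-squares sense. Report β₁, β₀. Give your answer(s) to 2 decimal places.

Normal-equation sums: Σx·x = 143, Σx = 25, Σ1 = 7.
Right-hand side: Σx·y = -203, Σy = -42.
Normal equations: [[143, 25]; [25, 7]]·[β₁, β₀]ᵀ = [-203, -42]ᵀ.
Δ = 143·7 − 25² = 376.
β₁ = ((-203)·7 − 25·(-42))/376 = -371/376; β₀ = (143·(-42) − 25·(-203))/376 = -931/376.

β₁ = -0.99, β₀ = -2.48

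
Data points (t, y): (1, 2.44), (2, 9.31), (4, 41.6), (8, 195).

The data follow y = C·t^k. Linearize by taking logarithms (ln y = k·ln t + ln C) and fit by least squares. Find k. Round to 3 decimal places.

Linearized form: ln y = k·ln t + ln C. From the 4 transformed points,
Σln t = 4.1589, Σ(ln t)² = 6.7263, Σln y = 12.1242, Σln t·ln y = 17.6796.
Normal system: [[6.7263, 4.1589]; [4.1589, 4]]·[k, ln C]ᵀ = [17.6796, 12.1242]ᵀ.
Solving (det = 9.6091): k = 2.11211, ln C = 0.83504.

k = 2.112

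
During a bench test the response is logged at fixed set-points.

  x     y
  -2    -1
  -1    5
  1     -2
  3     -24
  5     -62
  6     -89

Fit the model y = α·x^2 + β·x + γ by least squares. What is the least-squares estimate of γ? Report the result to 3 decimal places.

The normal equations are: 2020·α + 360·β + 76·γ = -4971;  360·α + 76·β + 12·γ = -921;  76·α + 12·β + 6·γ = -173.
Solving the 3×3 system (Gaussian elimination) gives α = -1439/676, β = -1719/676, γ = 1087/338.

γ = 3.216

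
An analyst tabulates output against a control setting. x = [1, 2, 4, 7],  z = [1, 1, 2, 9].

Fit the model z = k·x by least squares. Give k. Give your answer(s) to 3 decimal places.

From the data, Σx·x = 70.
And Σx·z = 74.
Normal equations: [[70]]·[k]ᵀ = [74]ᵀ.
k = 74/70 = 1.05714.

k = 1.057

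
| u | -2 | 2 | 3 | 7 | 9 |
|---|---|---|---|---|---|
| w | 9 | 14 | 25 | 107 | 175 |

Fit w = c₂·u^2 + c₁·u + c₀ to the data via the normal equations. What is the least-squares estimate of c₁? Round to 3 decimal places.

Forming AᵀA = [[9075, 1099, 147]; [1099, 147, 19]; [147, 19, 5]] and Aᵀw = [19735, 2409, 330]ᵀ gives AᵀA·[c₂, c₁, c₀]ᵀ = Aᵀw.
Row-reducing yields c₂ = 157883/79384, c₁ = 85141/79384, c₀ = 34256/9923.

c₁ = 1.073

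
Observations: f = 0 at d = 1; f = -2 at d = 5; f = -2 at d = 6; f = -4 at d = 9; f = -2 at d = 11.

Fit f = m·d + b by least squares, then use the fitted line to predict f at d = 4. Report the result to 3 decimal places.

f̂ = -1.351

With design matrix A, AᵀA = [[264, 32]; [32, 5]] and Aᵀf = [-80, -10]ᵀ.
Determinant 264·5 − 32² = 296.
m = ((-80)·5 − 32·(-10))/296 = -10/37; b = (264·(-10) − 32·(-80))/296 = -10/37.
At d = 4: f̂ = (-10/37)·(4) + (-10/37)·(1) = -50/37.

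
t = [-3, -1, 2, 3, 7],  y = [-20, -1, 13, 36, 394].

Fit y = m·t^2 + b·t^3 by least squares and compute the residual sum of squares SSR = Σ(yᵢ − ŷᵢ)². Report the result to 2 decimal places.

Sums needed: Σt^2·t^2 = 2580, Σt^2·t^3 = 16838, Σt^3·t^3 = 119172.
Moment sums: Σt^2·y = 19501, Σt^3·y = 136759.
Normal equations: [[2580, 16838]; [16838, 119172]]·[m, b]ᵀ = [19501, 136759]ᵀ.
Eliminating b: 119172·(row 1) − 16838·(row 2) gives 23945516·m = 119172·19501 − 16838·136759 = 21225130, so m = 10612565/11972758.
Then b = (136759 − 16838·(10612565/11972758))/119172 = 12240191/11972758.
Residuals: -2241544/5986379, -738938/855197, 7637033/5986379, 2510523/5986379, -11577/122171; SSR = 16158141/5986379.

SSR = 2.70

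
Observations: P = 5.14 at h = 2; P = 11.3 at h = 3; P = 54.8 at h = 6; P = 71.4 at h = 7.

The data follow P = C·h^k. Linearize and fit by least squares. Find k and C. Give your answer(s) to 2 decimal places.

Taking logs, ln P = k·ln h + ln C, so regress ln P on ln h.
AᵀA = [[8.6844, 5.5294]; [5.5294, 4]], rhs = [19.2780, 12.3338]ᵀ  (here Σln h = 5.5294, Σ(ln h)² = 8.6844, Σln P = 12.3338, Σln h·ln P = 19.2780).
Slope k = (n·Σln h·ln P − Σln h·Σln P)/(n·Σ(ln h)² − (Σln h)²) = (4·19.2780 − 5.5294·12.3338)/4.1629 = 2.14104; ln C = (Σln P − k·Σln h)/n = 0.12378, so C = exp(0.12378) = 1.13176.

k = 2.14, C = 1.13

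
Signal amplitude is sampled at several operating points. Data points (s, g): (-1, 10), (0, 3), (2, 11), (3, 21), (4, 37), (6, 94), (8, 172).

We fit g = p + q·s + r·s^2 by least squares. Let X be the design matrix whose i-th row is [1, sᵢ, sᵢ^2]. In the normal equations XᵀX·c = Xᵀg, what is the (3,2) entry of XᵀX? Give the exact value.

826

Row 3 ↔ basis s^2, column 2 ↔ basis s, so (XᵀX)_{3,2} = Σᵢ (s^2)·(s) = (1)·(-1) + (0)·(0) + (4)·(2) + (9)·(3) + (16)·(4) + (36)·(6) + (64)·(8) = 826.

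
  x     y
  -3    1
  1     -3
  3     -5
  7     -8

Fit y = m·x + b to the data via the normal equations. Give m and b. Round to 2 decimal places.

From the data, Σx·x = 68, Σx = 8, Σ1 = 4.
For Aᵀy: Σx·y = -77, Σy = -15.
Normal equations: [[68, 8]; [8, 4]]·[m, b]ᵀ = [-77, -15]ᵀ.
Eliminating b: 4·(row 1) − 8·(row 2) gives 208·m = 4·(-77) − 8·(-15) = -188, so m = -47/52.
Then b = ((-15) − 8·(-47/52))/4 = -101/52.

m = -0.90, b = -1.94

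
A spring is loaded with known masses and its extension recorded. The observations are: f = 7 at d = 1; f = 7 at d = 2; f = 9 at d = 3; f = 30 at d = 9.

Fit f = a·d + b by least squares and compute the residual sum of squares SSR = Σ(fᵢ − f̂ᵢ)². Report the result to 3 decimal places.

SSR = 9.768

AᵀA·[a, b]ᵀ = Aᵀf reads: 95·a + 15·b = 318;  15·a + 4·b = 53.
(Σd·d = 95, Σd = 15, Σ1 = 4, Σd·f = 318, Σf = 53.)
Eliminating b: 4·(row 1) − 15·(row 2) gives 155·a = 4·318 − 15·53 = 477, so a = 477/155.
Then b = (53 − 15·(477/155))/4 = 53/31.
Residuals: 343/155, -134/155, -301/155, 92/155; SSR = 1514/155.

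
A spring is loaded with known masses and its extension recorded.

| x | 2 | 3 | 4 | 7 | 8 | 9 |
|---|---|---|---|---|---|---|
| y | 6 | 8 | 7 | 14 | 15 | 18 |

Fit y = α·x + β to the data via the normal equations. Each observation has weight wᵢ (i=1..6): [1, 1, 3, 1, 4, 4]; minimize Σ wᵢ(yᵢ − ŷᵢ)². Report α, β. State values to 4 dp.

α = 1.8328, β = 0.8846

The normal equations are: 690·α + 92·β = 1346;  92·α + 14·β = 181.
Eliminating β: 14·(row 1) − 92·(row 2) gives 1196·α = 14·1346 − 92·181 = 2192, so α = 548/299.
Then β = (181 − 92·(548/299))/14 = 23/26.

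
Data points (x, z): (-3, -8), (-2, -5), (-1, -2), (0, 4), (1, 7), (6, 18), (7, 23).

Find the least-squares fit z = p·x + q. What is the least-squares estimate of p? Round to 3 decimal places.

AᵀA·[p, q]ᵀ = Aᵀz reads: 100·p + 8·q = 312;  8·p + 7·q = 37.
det = 100·7 − 8² = 636.
p = (312·7 − 8·37)/636 = 472/159; q = (100·37 − 8·312)/636 = 301/159.

p = 2.969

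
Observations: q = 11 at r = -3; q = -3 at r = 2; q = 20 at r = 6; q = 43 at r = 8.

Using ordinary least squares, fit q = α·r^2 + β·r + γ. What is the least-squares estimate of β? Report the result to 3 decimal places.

β = -1.853

Forming MᵀM = [[5489, 709, 113]; [709, 113, 13]; [113, 13, 4]] and Mᵀq = [3559, 425, 71]ᵀ gives MᵀM·[α, β, γ]ᵀ = Mᵀq.
Inverting the 3×3 Gram matrix, [α, β, γ]ᵀ = [29005/30468, -56453/30468, -7926/2539]ᵀ.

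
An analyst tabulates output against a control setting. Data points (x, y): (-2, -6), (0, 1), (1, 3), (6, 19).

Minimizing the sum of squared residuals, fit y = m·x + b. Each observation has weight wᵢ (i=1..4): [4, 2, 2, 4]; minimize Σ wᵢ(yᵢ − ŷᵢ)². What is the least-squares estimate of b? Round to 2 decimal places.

With design matrix A, AᵀWA = [[162, 18]; [18, 12]] and AᵀWy = [510, 60]ᵀ.
Δ = 162·12 − 18² = 1620.
m = (510·12 − 18·60)/1620 = 28/9; b = (162·60 − 18·510)/1620 = 1/3.

b = 0.33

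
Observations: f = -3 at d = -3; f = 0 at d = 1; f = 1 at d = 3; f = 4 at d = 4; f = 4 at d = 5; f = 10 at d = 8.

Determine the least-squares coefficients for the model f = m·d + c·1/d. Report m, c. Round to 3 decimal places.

Entries of MᵀM: Σd·d = 124, Σd·1/d = 6, Σ1/d·1/d = 19301/14400.
Right-hand side: Σd·f = 128, Σ1/d·f = 263/60.
Eliminating c: (19301/14400)·(row 1) − 6·(row 2) gives (468731/3600)·m = (19301/14400)·128 − 6·(263/60) = 65369/450, so m = 522952/468731.
Then c = ((263/60) − 6·(522952/468731))/(19301/14400) = -808080/468731.

m = 1.116, c = -1.724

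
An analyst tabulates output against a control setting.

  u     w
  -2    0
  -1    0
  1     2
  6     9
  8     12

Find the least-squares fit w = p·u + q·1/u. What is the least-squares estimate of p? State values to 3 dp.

Forming MᵀM = [[106, 5]; [5, 1321/576]] and Mᵀw = [152, 5]ᵀ gives MᵀM·[p, q]ᵀ = Mᵀw.
Eliminating q: (1321/576)·(row 1) − 5·(row 2) gives (62813/288)·p = (1321/576)·152 − 5·5 = 23299/72, so p = 4052/2731.
Then q = (5 − 5·(4052/2731))/(1321/576) = -2880/2731.

p = 1.484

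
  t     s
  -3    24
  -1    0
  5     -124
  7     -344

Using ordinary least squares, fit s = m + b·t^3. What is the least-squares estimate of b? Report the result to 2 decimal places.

b = -1.00

Setting ∂/∂m … = 0 gives: 4·m + 440·b = -444;  440·m + 134004·b = -134140.
det = 4·134004 − 440² = 342416.
m = ((-444)·134004 − 440·(-134140))/342416 = -29761/21401; b = (4·(-134140) − 440·(-444))/342416 = -21325/21401.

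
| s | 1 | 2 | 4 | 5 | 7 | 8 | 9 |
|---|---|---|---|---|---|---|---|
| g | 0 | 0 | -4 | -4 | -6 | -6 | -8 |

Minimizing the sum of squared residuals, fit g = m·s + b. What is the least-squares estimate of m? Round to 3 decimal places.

m = -0.984

Normal-equation sums: Σs·s = 240, Σs = 36, Σ1 = 7.
Right-hand side: Σs·g = -198, Σg = -28.
Eliminating b: 7·(row 1) − 36·(row 2) gives 384·m = 7·(-198) − 36·(-28) = -378, so m = -63/64.
Then b = ((-28) − 36·(-63/64))/7 = 17/16.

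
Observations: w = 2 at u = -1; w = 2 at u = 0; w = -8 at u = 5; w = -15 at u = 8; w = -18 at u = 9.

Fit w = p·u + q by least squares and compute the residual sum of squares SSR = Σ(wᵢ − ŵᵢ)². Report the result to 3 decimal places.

SSR = 3.891

With design matrix X, XᵀX = [[171, 21]; [21, 5]] and Xᵀw = [-324, -37]ᵀ.
Determinant 171·5 − 21² = 414.
p = ((-324)·5 − 21·(-37))/414 = -281/138; q = (171·(-37) − 21·(-324))/414 = 53/46.
Residuals: -82/69, 39/46, 71/69, 19/138, -19/23; SSR = 179/46.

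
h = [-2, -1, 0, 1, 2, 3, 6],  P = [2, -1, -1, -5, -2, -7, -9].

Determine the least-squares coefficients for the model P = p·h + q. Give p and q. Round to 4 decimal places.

Normal-equation sums: Σh·h = 55, Σh = 9, Σ1 = 7.
And Σh·P = -87, ΣP = -23.
So AᵀA·[p, q]ᵀ = AᵀP: [[55, 9]; [9, 7]]·[p, q]ᵀ = [-87, -23]ᵀ.
Determinant 55·7 − 9² = 304.
p = ((-87)·7 − 9·(-23))/304 = -201/152; q = (55·(-23) − 9·(-87))/304 = -241/152.

p = -1.3224, q = -1.5855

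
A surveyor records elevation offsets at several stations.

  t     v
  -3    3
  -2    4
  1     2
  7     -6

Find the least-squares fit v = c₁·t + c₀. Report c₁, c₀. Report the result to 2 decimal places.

Compute the Gram sums: Σt·t = 63, Σt = 3, Σ1 = 4.
Moment sums: Σt·v = -57, Σv = 3.
So XᵀX·[c₁, c₀]ᵀ = Xᵀv: [[63, 3]; [3, 4]]·[c₁, c₀]ᵀ = [-57, 3]ᵀ.
Determinant 63·4 − 3² = 243.
c₁ = ((-57)·4 − 3·3)/243 = -79/81; c₀ = (63·3 − 3·(-57))/243 = 40/27.

c₁ = -0.98, c₀ = 1.48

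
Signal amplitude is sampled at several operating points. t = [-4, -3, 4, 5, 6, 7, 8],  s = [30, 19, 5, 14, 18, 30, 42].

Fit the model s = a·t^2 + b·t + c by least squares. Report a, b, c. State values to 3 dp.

a = 1.003, b = -2.984, c = 1.572

The normal equations are: 9011·a + 1169·b + 215·c = 5887;  1169·a + 215·b + 23·c = 567;  215·a + 23·b + 7·c = 158.
(Σt^2·t^2 = 9011, Σt^2·t = 1169, Σt^2 = 215, Σt·t = 215, Σt = 23, Σ1 = 7, Σt^2·s = 5887, Σt·s = 567, Σs = 158.)
Row-reducing yields a = 427181/425922, b = -1271033/425922, c = 111560/70987.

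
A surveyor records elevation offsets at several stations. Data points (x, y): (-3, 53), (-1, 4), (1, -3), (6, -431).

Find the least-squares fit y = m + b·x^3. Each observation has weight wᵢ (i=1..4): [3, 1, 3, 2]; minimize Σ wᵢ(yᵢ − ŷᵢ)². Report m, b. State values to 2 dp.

Sums needed: Σwᵢ·1 = 9, Σwᵢ·x^3 = 353, Σwᵢ·x^3·x^3 = 95503.
Moment sums: Σwᵢ·y = -708, Σwᵢ·x^3·y = -190498.
det = 9·95503 − 353² = 734918.
m = ((-708)·95503 − 353·(-190498))/734918 = -6385/12671; b = (9·(-190498) − 353·(-708))/734918 = -25251/12671.

m = -0.50, b = -1.99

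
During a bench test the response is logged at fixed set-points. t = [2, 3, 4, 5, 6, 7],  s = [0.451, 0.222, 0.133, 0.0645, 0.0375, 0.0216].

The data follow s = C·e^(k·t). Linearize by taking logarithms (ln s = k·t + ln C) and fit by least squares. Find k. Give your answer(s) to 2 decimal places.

Let Y = ln s. Fitting Y = k·t + ln C by least squares:
Σt = 27.0000, Σ(t)² = 139.0000, Σln s = -14.1783, Σt·ln s = -74.4288.
Equations: 139.0000·k + 27.0000·ln C = -74.4288;  27.0000·k + 6·ln C = -14.1783.
Solving (det = 105.0000): k = -0.60722, ln C = 0.36942.

k = -0.61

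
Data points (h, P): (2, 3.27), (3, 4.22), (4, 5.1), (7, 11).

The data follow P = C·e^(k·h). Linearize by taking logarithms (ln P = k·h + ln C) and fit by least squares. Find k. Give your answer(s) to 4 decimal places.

k = 0.2417

Linearized form: ln P = k·h + ln C. From the 4 transformed points,
Σh = 16.0000, Σ(h)² = 78.0000, Σln P = 6.6518, Σh·ln P = 29.9913.
Equations: 78.0000·k + 16.0000·ln C = 29.9913;  16.0000·k + 4·ln C = 6.6518.
Solving (det = 56.0000): k = 0.24173, ln C = 0.69601.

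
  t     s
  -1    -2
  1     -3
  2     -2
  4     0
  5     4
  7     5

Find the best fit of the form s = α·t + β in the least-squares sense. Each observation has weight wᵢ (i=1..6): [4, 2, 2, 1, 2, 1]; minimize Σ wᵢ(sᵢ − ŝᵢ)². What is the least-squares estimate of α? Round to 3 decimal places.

From the data, Σwᵢ·t·t = 129, Σwᵢ·t = 23, Σwᵢ·1 = 12.
Moment sums: Σwᵢ·t·s = 69, Σwᵢ·s = -5.
Eliminating β: 12·(row 1) − 23·(row 2) gives 1019·α = 12·69 − 23·(-5) = 943, so α = 943/1019.
Then β = ((-5) − 23·(943/1019))/12 = -2232/1019.

α = 0.925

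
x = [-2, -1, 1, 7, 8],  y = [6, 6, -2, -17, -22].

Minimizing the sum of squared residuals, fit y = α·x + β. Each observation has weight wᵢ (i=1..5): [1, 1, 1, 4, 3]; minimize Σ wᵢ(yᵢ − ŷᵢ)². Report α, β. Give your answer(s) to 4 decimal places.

Entries of MᵀWM: Σwᵢ·x·x = 394, Σwᵢ·x = 50, Σwᵢ·1 = 10.
Right-hand side: Σwᵢ·x·y = -1024, Σwᵢ·y = -124.
Δ = 394·10 − 50² = 1440.
α = ((-1024)·10 − 50·(-124))/1440 = -101/36; β = (394·(-124) − 50·(-1024))/1440 = 293/180.

α = -2.8056, β = 1.6278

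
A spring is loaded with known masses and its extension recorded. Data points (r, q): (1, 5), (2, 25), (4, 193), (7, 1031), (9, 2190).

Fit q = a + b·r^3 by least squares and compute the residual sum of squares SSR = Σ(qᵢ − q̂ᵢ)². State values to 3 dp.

MᵀM·[a, b]ᵀ = Mᵀq reads: 5·a + 1145·b = 3444;  1145·a + 653251·b = 1962700.
det = 5·653251 − 1145² = 1955230.
a = (3444·653251 − 1145·1962700)/1955230 = 1252472/977615; b = (5·1962700 − 1145·3444)/1955230 = 587012/195523.
Residuals: 700543/977615, -292577/977615, -416617/977615, -56987/977615, 65638/977615; SSR = 774832/977615.

SSR = 0.793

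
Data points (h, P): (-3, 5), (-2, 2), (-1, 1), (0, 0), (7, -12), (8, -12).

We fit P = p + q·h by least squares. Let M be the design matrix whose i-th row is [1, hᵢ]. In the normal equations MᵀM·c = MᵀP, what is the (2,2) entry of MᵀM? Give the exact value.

127

Row 2 ↔ basis h, column 2 ↔ basis h, so (MᵀM)_{2,2} = Σᵢ (h)·(h) = (-3)·(-3) + (-2)·(-2) + (-1)·(-1) + (0)·(0) + (7)·(7) + (8)·(8) = 127.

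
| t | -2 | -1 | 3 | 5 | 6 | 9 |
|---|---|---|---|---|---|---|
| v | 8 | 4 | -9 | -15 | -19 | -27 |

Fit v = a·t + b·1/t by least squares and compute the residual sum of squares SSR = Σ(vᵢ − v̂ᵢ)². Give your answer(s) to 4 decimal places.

The normal equations are: 156·a + 6·b = -479;  6·a + (5837/4050)·b = -121/6.
(Σt·t = 156, Σt·1/t = 6, Σ1/t·1/t = 5837/4050, Σt·v = -479, Σ1/t·v = -121/6.)
det = 156·(5837/4050) − 6² = 127462/675.
a = ((-479)·(5837/4050) − 6·(-121/6))/(127462/675) = -2305873/764772; b = (156·(-121/6) − 6·(-479))/(127462/675) = -91800/63731.
Residuals: 477815/382386, -348385/764772, 133957/254924, 278105/764772, -85305/127462, 75471/254924; SSR = 2074705/764772.

SSR = 2.7128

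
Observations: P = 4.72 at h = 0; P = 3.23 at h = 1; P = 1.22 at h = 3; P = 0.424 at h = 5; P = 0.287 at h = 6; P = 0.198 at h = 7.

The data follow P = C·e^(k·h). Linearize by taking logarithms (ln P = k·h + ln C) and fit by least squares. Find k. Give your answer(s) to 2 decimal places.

k = -0.47

Linearized form: ln P = k·h + ln C. From the 6 transformed points,
XᵀX = [[120.0000, 22.0000]; [22.0000, 6]], rhs = [-21.3471, -0.8026]ᵀ  (here Σh = 22.0000, Σ(h)² = 120.0000, Σln P = -0.8026, Σh·ln P = -21.3471).
Δ = 120.0000·6 − (22.0000)² = 236.0000; k = (-21.3471·6 − 22.0000·-0.8026)/236.0000 = -0.46790, ln C = (120.0000·-0.8026 − 22.0000·-21.3471)/236.0000 = 1.58186.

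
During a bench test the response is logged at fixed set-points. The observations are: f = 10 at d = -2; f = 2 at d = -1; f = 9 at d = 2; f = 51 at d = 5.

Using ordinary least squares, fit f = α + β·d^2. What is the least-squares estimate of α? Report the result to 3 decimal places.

AᵀA·[α, β]ᵀ = Aᵀf reads: 4·α + 34·β = 72;  34·α + 658·β = 1353.
Determinant 4·658 − 34² = 1476.
α = (72·658 − 34·1353)/1476 = 229/246; β = (4·1353 − 34·72)/1476 = 247/123.

α = 0.931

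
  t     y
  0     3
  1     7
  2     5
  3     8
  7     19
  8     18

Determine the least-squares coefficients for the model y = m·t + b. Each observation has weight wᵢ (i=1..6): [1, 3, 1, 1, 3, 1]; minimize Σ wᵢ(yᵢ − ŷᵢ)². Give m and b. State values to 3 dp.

m = 2.038, b = 3.660

Setting ∂/∂m … = 0 gives: 227·m + 37·b = 598;  37·m + 10·b = 112.
(Σwᵢ·t·t = 227, Σwᵢ·t = 37, Σwᵢ·1 = 10, Σwᵢ·t·y = 598, Σwᵢ·y = 112.)
Eliminating b: 10·(row 1) − 37·(row 2) gives 901·m = 10·598 − 37·112 = 1836, so m = 108/53.
Then b = (112 − 37·(108/53))/10 = 194/53.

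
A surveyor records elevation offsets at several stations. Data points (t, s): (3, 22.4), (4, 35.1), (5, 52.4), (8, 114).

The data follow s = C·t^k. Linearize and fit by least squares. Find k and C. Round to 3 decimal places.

Let Y = ln s. Fitting Y = k·ln t + ln C by least squares:
XᵀX = [[10.0431, 6.1738]; [6.1738, 4]], rhs = [24.5686, 15.3624]ᵀ  (here Σln t = 6.1738, Σ(ln t)² = 10.0431, Σln s = 15.3624, Σln t·ln s = 24.5686).
Δ = 10.0431·4 − (6.1738)² = 2.0569; k = (24.5686·4 − 6.1738·15.3624)/2.0569 = 1.66784, ln C = (10.0431·15.3624 − 6.1738·24.5686)/2.0569 = 1.26637, so C = exp(1.26637) = 3.54795.

k = 1.668, C = 3.548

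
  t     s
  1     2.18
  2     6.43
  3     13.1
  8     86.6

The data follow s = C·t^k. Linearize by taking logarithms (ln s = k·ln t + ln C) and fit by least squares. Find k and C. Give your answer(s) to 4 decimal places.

Taking logs, ln s = k·ln t + ln C, so regress ln s on ln t.
Σln t = 3.8712, Σ(ln t)² = 6.0115, Σln s = 9.6742, Σln t·ln s = 13.3932.
Normal system: [[6.0115, 3.8712]; [3.8712, 4]]·[k, ln C]ᵀ = [13.3932, 9.6742]ᵀ.
Δ = 6.0115·4 − (3.8712)² = 9.0597; k = (13.3932·4 − 3.8712·9.6742)/9.0597 = 1.77954, ln C = (6.0115·9.6742 − 3.8712·13.3932)/9.0597 = 0.69631, so C = exp(0.69631) = 2.00634.

k = 1.7795, C = 2.0063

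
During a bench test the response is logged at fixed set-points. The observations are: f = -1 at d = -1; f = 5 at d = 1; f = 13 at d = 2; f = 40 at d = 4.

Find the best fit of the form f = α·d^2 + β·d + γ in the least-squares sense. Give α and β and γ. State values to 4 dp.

With design matrix A, AᵀA = [[274, 72, 22]; [72, 22, 6]; [22, 6, 4]] and Aᵀf = [696, 192, 57]ᵀ.
Solving the 3×3 system (Gaussian elimination) gives α = 7/4, β = 153/52, γ = 11/52.

α = 1.7500, β = 2.9423, γ = 0.2115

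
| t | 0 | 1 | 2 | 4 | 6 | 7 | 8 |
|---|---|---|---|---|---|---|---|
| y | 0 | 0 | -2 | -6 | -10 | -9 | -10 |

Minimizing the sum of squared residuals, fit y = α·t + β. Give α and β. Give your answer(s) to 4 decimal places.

α = -1.4310, β = 0.4384

The normal system AᵀA·[α, β]ᵀ = Aᵀy is [[170, 28]; [28, 7]]·[α, β]ᵀ = [-231, -37]ᵀ.
Δ = 170·7 − 28² = 406.
α = ((-231)·7 − 28·(-37))/406 = -83/58; β = (170·(-37) − 28·(-231))/406 = 89/203.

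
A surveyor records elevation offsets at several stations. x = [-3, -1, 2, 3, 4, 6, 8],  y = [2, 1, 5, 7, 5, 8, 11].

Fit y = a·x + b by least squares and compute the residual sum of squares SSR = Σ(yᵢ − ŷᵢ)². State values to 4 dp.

Setting ∂/∂a … = 0 gives: 139·a + 19·b = 180;  19·a + 7·b = 39.
Determinant 139·7 − 19² = 612.
a = (180·7 − 19·39)/612 = 173/204; b = (139·39 − 19·180)/612 = 667/204.
Residuals: 65/51, -145/102, 7/204, 121/102, -113/68, -73/204, 193/204; SSR = 601/68.

SSR = 8.8382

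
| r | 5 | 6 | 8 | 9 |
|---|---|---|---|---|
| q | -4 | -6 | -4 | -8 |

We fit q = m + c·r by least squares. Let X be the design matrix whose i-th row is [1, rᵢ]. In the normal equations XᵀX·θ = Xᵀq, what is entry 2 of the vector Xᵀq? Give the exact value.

-160

Entry 2 ↔ basis r, so (Xᵀq)_{2} = Σᵢ (r)·qᵢ = (5)·(-4) + (6)·(-6) + (8)·(-4) + (9)·(-8) = -160.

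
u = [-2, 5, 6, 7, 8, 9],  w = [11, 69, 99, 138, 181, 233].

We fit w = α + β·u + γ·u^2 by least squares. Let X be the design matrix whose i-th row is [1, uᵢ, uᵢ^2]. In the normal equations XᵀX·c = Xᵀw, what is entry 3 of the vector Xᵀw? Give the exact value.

Entry 3 ↔ basis u^2, so (Xᵀw)_{3} = Σᵢ (u^2)·wᵢ = (4)·(11) + (25)·(69) + (36)·(99) + (49)·(138) + (64)·(181) + (81)·(233) = 42552.

42552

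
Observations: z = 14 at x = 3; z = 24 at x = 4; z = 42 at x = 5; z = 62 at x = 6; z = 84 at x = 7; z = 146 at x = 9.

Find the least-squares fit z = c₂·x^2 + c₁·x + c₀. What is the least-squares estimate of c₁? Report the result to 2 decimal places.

With design matrix A, AᵀA = [[11220, 1504, 216]; [1504, 216, 34]; [216, 34, 6]] and Aᵀz = [19734, 2622, 372]ᵀ.
Inverting the 3×3 Gram matrix, [c₂, c₁, c₀]ᵀ = [29/14, -99/35, 121/35]ᵀ.

c₁ = -2.83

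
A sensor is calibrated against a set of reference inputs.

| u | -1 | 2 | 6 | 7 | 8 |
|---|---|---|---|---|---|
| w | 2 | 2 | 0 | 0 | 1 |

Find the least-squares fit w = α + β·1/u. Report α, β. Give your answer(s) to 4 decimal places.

Normal-equation sums: Σ1 = 5, Σ1/u = -11/168, Σ1/u·1/u = 37081/28224.
For Aᵀw: Σw = 5, Σ1/u·w = -7/8.
AᵀA·[α, β]ᵀ = Aᵀw becomes [[5, -11/168]; [-11/168, 37081/28224]]·[α, β]ᵀ = [5, -7/8]ᵀ.
Δ = 5·(37081/28224) − (-11/168)² = 46321/7056.
α = (5·(37081/28224) − (-11/168)·(-7/8))/(46321/7056) = 4177/4211; β = (5·(-7/8) − (-11/168)·5)/(46321/7056) = -28560/46321.

α = 0.9919, β = -0.6166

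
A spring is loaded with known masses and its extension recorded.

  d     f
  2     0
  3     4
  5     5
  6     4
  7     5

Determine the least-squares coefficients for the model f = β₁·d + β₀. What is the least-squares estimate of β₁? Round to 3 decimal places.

β₁ = 0.767

XᵀX·[β₁, β₀]ᵀ = Xᵀf reads: 123·β₁ + 23·β₀ = 96;  23·β₁ + 5·β₀ = 18.
det = 123·5 − 23² = 86.
β₁ = (96·5 − 23·18)/86 = 33/43; β₀ = (123·18 − 23·96)/86 = 3/43.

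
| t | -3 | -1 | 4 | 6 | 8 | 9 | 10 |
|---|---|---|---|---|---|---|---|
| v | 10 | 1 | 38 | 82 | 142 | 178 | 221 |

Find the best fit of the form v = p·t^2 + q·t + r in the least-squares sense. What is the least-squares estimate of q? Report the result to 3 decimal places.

q = 1.782

Compute the Gram sums: Σt^2·t^2 = 22291, Σt^2·t = 2493, Σt^2 = 307, Σt·t = 307, Σt = 33, Σ1 = 7.
For Xᵀv: Σt^2·v = 49257, Σt·v = 5561, Σv = 672.
Row-reducing yields p = 8227/4052, q = 36101/20260, r = -14647/10130.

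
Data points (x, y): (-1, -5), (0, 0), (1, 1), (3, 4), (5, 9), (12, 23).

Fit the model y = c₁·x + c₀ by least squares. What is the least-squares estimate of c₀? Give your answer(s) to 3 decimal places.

c₀ = -1.500

With design matrix M, MᵀM = [[180, 20]; [20, 6]] and Mᵀy = [339, 32]ᵀ.
Eliminating c₀: 6·(row 1) − 20·(row 2) gives 680·c₁ = 6·339 − 20·32 = 1394, so c₁ = 41/20.
Then c₀ = (32 − 20·(41/20))/6 = -3/2.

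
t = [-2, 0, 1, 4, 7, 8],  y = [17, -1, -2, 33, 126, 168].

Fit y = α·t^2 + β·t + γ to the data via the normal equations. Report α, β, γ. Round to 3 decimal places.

MᵀM·[α, β, γ]ᵀ = Mᵀy reads: 6770·α + 912·β + 134·γ = 17520;  912·α + 134·β + 18·γ = 2322;  134·α + 18·β + 6·γ = 341.
(Σt^2·t^2 = 6770, Σt^2·t = 912, Σt^2 = 134, Σt·t = 134, Σt = 18, Σ1 = 6, Σt^2·y = 17520, Σt·y = 2322, Σy = 341.)
Inverting the 3×3 Gram matrix, [α, β, γ]ᵀ = [38957/12626, -216681/63130, -112267/63130]ᵀ.

α = 3.085, β = -3.432, γ = -1.778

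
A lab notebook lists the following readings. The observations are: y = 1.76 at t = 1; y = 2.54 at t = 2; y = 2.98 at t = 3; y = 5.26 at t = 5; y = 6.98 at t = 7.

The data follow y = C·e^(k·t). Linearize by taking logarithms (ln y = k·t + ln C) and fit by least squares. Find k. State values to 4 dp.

Taking logs, ln y = k·t + ln C, so regress ln y on t.
Σt = 18.0000, Σ(t)² = 88.0000, Σln y = 6.1926, Σt·ln y = 27.6074.
Equations: 88.0000·k + 18.0000·ln C = 27.6074;  18.0000·k + 5·ln C = 6.1926.
Solving (det = 116.0000): k = 0.22906, ln C = 0.41391.

k = 0.2291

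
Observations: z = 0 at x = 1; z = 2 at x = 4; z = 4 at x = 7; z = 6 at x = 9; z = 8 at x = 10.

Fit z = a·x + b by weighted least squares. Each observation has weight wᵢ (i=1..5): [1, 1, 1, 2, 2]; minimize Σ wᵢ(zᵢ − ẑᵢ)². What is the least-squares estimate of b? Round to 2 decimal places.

b = -1.31

Forming AᵀWA = [[428, 50]; [50, 7]] and AᵀWz = [304, 34]ᵀ gives AᵀWA·[a, b]ᵀ = AᵀWz.
Eliminating b: 7·(row 1) − 50·(row 2) gives 496·a = 7·304 − 50·34 = 428, so a = 107/124.
Then b = (34 − 50·(107/124))/7 = -81/62.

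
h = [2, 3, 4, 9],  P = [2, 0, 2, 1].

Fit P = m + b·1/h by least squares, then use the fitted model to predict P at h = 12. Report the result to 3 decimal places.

Forming XᵀX = [[4, 43/36]; [43/36, 565/1296]] and XᵀP = [5, 29/18]ᵀ gives XᵀX·[m, b]ᵀ = XᵀP.
Δ = 4·(565/1296) − (43/36)² = 137/432.
m = (5·(565/1296) − (43/36)·(29/18))/(137/432) = 331/411; b = (4·(29/18) − (43/36)·5)/(137/432) = 204/137.
At h = 12: P̂ = (331/411)·(1) + (204/137)·(1/12) = 382/411.

P̂ = 0.929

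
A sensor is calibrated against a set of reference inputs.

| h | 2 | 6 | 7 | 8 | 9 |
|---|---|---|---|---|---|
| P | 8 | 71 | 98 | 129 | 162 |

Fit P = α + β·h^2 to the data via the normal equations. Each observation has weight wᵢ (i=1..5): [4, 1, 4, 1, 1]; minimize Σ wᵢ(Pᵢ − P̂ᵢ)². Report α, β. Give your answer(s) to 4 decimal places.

α = -0.1320, β = 2.0037

Setting ∂/∂α … = 0 gives: 11·α + 393·β = 786;  393·α + 21621·β = 43270.
(Σwᵢ·1 = 11, Σwᵢ·h^2 = 393, Σwᵢ·h^2·h^2 = 21621, Σwᵢ·P = 786, Σwᵢ·h^2·P = 43270.)
det = 11·21621 − 393² = 83382.
α = (786·21621 − 393·43270)/83382 = -1834/13897; β = (11·43270 − 393·786)/83382 = 83536/41691.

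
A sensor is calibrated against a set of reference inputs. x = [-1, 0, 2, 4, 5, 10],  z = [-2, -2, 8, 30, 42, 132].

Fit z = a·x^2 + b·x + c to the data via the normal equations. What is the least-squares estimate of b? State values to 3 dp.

Entries of AᵀA: Σx^2·x^2 = 10898, Σx^2·x = 1196, Σx^2 = 146, Σx·x = 146, Σx = 20, Σ1 = 6.
Moment sums: Σx^2·z = 14760, Σx·z = 1668, Σz = 208.
AᵀA·[a, b, c]ᵀ = Aᵀz becomes [[10898, 1196, 146]; [1196, 146, 20]; [146, 20, 6]]·[a, b, c]ᵀ = [14760, 1668, 208]ᵀ.
Inverting the 3×3 Gram matrix, [a, b, c]ᵀ = [1394/1421, 4994/1421, -1306/1421]ᵀ.

b = 3.514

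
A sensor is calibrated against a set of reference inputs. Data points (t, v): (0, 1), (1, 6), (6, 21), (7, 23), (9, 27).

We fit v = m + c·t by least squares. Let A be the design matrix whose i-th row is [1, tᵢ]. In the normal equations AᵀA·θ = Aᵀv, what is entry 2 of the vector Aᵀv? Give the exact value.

536

Entry 2 ↔ basis t, so (Aᵀv)_{2} = Σᵢ (t)·vᵢ = (0)·(1) + (1)·(6) + (6)·(21) + (7)·(23) + (9)·(27) = 536.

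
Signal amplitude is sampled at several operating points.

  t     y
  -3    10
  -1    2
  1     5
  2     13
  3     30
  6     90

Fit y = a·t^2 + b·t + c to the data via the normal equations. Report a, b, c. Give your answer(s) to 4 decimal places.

a = 1.9900, b = 2.8874, c = 1.2504

MᵀM·[a, b, c]ᵀ = Mᵀy reads: 1476·a + 224·b + 60·c = 3659;  224·a + 60·b + 8·c = 629;  60·a + 8·b + 6·c = 150.
(Σt^2·t^2 = 1476, Σt^2·t = 224, Σt^2 = 60, Σt·t = 60, Σt = 8, Σ1 = 6, Σt^2·y = 3659, Σt·y = 629, Σy = 150.)
Row-reducing yields a = 33551/16860, b = 16227/5620, c = 10541/8430.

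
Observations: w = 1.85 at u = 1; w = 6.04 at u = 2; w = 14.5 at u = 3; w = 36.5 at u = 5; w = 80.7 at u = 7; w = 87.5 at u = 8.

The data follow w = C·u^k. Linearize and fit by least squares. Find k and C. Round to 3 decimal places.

k = 1.908, C = 1.756

Linearized form: ln w = k·ln u + ln C. From the 6 transformed points,
XᵀX = [[12.3883, 7.4265]; [7.4265, 6]], rhs = [27.8166, 17.5474]ᵀ  (here Σln u = 7.4265, Σ(ln u)² = 12.3883, Σln w = 17.5474, Σln u·ln w = 27.8166).
Δ = 12.3883·6 − (7.4265)² = 19.1764; k = (27.8166·6 − 7.4265·17.5474)/19.1764 = 1.90769, ln C = (12.3883·17.5474 − 7.4265·27.8166)/19.1764 = 0.56332, so C = exp(0.56332) = 1.75649.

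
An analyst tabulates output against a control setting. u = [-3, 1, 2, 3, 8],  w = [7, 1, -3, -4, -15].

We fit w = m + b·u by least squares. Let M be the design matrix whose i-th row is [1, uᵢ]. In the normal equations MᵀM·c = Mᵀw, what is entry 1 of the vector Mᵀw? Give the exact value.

-14

Entry 1 ↔ basis 1, so (Mᵀw)_{1} = Σᵢ wᵢ = (1)·(7) + (1)·(1) + (1)·(-3) + (1)·(-4) + (1)·(-15) = -14.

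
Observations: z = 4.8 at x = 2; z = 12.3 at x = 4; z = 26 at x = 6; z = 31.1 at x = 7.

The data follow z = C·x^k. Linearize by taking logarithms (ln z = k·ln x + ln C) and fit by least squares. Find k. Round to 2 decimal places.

k = 1.52

Linearized form: ln z = k·ln x + ln C. From the 4 transformed points,
XᵀX = [[9.3992, 5.8171]; [5.8171, 4]], rhs = [17.0925, 10.7735]ᵀ  (here Σln x = 5.8171, Σ(ln x)² = 9.3992, Σln z = 10.7735, Σln x·ln z = 17.0925).
Slope k = (n·Σln x·ln z − Σln x·Σln z)/(n·Σ(ln x)² − (Σln x)²) = (4·17.0925 − 5.8171·10.7735)/3.7582 = 1.51655; ln C = (Σln z − k·Σln x)/n = 0.48789.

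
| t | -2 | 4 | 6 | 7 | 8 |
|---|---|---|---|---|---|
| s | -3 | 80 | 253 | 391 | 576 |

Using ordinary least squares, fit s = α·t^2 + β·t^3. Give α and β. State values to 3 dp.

α = 1.058, β = 0.992

The normal equations are: 8065·α + 58343·β = 66399;  58343·α + 430609·β = 488817.
(Σt^2·t^2 = 8065, Σt^2·t^3 = 58343, Σt^3·t^3 = 430609, Σt^2·s = 66399, Σt^3·s = 488817.)
Determinant 8065·430609 − 58343² = 68955936.
α = (66399·430609 − 58343·488817)/68955936 = 3039865/2873164; β = (8065·488817 − 58343·66399)/68955936 = 2849677/2873164.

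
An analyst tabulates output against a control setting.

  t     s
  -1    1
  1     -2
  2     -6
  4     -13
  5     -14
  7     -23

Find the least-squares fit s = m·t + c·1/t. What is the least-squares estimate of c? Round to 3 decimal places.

c = 1.646

Setting ∂/∂m … = 0 gives: 96·m + 6·c = -298;  6·m + (46509/19600)·c = -2147/140.
Eliminating c: (46509/19600)·(row 1) − 6·(row 2) gives (234954/1225)·m = (46509/19600)·(-298) − 6·(-2147/140) = -6028101/9800, so m = -223263/69616.
Then c = ((-2147/140) − 6·(-223263/69616))/(46509/19600) = 21490/13053.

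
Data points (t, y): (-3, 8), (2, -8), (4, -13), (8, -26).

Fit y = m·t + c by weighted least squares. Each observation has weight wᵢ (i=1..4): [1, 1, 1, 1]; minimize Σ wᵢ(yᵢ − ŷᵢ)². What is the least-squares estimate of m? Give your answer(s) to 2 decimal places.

m = -3.07

The normal system MᵀWM·[m, c]ᵀ = MᵀWy is [[93, 11]; [11, 4]]·[m, c]ᵀ = [-300, -39]ᵀ.
Δ = 93·4 − 11² = 251.
m = ((-300)·4 − 11·(-39))/251 = -771/251; c = (93·(-39) − 11·(-300))/251 = -327/251.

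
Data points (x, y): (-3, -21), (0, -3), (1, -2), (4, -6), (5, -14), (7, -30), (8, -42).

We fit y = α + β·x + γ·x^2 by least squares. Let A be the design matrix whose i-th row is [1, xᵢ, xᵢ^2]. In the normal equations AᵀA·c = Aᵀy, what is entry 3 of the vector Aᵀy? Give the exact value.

-4795

Entry 3 ↔ basis x^2, so (Aᵀy)_{3} = Σᵢ (x^2)·yᵢ = (9)·(-21) + (0)·(-3) + (1)·(-2) + (16)·(-6) + (25)·(-14) + (49)·(-30) + (64)·(-42) = -4795.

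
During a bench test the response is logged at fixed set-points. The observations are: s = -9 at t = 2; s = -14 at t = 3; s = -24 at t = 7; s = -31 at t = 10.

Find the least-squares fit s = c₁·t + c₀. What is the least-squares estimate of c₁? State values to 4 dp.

c₁ = -2.6585

Entries of XᵀX: Σt·t = 162, Σt = 22, Σ1 = 4.
And Σt·s = -538, Σs = -78.
det = 162·4 − 22² = 164.
c₁ = ((-538)·4 − 22·(-78))/164 = -109/41; c₀ = (162·(-78) − 22·(-538))/164 = -200/41.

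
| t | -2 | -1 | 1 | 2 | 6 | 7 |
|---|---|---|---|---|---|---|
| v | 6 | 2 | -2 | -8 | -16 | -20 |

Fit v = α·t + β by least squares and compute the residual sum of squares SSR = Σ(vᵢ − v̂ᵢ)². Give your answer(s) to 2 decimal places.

SSR = 7.54

The normal system MᵀM·[α, β]ᵀ = Mᵀv is [[95, 13]; [13, 6]]·[α, β]ᵀ = [-268, -38]ᵀ.
Determinant 95·6 − 13² = 401.
α = ((-268)·6 − 13·(-38))/401 = -1114/401; β = (95·(-38) − 13·(-268))/401 = -126/401.
Residuals: 304/401, -186/401, 438/401, -854/401, 394/401, -96/401; SSR = 3024/401.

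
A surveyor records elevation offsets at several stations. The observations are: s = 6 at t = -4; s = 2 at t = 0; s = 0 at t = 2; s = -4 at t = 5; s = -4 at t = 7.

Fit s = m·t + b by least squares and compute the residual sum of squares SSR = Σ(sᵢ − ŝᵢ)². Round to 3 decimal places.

Sums needed: Σt·t = 94, Σt = 10, Σ1 = 5.
And Σt·s = -72, Σs = 0.
Normal equations: [[94, 10]; [10, 5]]·[m, b]ᵀ = [-72, 0]ᵀ.
Eliminating b: 5·(row 1) − 10·(row 2) gives 370·m = 5·(-72) − 10·0 = -360, so m = -36/37.
Then b = (0 − 10·(-36/37))/5 = 72/37.
Residuals: 6/37, 2/37, 0, -40/37, 32/37; SSR = 72/37.

SSR = 1.946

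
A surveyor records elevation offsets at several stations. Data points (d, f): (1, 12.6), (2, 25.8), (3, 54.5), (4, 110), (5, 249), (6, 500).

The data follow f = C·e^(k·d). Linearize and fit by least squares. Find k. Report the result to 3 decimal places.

k = 0.740

With ln fᵢ as the transformed response and dᵢ as the regressor:
Over the data: Σd = 21.0000, Σ(d)² = 91.0000, Σln f = 26.2148, Σd·ln f = 104.7059.
Normal system: [[91.0000, 21.0000]; [21.0000, 6]]·[k, ln C]ᵀ = [104.7059, 26.2148]ᵀ.
Solving (det = 105.0000): k = 0.74023, ln C = 1.77833.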